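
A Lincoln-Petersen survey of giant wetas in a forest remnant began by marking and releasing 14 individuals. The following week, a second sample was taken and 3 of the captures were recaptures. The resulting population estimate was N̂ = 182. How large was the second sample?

C = 39

From N = M·C/R: C = N·R / M = 182·3 / 14 = 546 / 14 = 39.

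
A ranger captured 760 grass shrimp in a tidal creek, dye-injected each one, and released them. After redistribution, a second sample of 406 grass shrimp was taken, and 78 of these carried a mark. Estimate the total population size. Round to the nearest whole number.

N ≈ 3956

If marked individuals mix randomly, R/C ≈ M/N, giving N ≈ M·C/R.
N = (760 × 406) / 78 = 308560 / 78 ≈ 3955.9 → 3956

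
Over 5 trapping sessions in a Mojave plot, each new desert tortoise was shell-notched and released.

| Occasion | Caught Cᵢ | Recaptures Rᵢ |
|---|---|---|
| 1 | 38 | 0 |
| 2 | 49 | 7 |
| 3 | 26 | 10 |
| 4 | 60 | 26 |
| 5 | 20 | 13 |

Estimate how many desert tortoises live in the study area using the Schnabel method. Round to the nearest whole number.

N ≈ 220

Marked at large before each occasion: Mᵢ = Σⱼ<ᵢ (Cⱼ − Rⱼ) → M1=0, M2=38, M3=80, M4=96, M5=130
Σ MᵢCᵢ = 0·38 + 38·49 + 80·26 + 96·60 + 130·20 = 0 + 1862 + 2080 + 5760 + 2600 = 12302
Σ Rᵢ = 0 + 7 + 10 + 26 + 13 = 56
N̂ = 12302 / 56 ≈ 219.7 → 220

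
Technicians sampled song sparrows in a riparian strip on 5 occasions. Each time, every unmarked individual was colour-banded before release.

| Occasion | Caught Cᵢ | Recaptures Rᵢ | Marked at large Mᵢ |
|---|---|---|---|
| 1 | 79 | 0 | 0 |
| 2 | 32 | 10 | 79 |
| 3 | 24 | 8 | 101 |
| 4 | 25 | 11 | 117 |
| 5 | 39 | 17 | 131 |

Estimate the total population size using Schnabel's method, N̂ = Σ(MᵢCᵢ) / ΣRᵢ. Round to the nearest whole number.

Σ MᵢCᵢ = 0·79 + 79·32 + 101·24 + 117·25 + 131·39 = 0 + 2528 + 2424 + 2925 + 5109 = 12986
Σ Rᵢ = 0 + 10 + 8 + 11 + 17 = 46
N̂ = 12986 / 46 ≈ 282.3 → 282

N ≈ 282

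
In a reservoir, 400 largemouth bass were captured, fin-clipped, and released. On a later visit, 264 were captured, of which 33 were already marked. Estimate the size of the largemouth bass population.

N = 3200

If marked individuals mix randomly, R/C ≈ M/N, giving N ≈ M·C/R.
N = (400 × 264) / 33 = 105600 / 33 = 3200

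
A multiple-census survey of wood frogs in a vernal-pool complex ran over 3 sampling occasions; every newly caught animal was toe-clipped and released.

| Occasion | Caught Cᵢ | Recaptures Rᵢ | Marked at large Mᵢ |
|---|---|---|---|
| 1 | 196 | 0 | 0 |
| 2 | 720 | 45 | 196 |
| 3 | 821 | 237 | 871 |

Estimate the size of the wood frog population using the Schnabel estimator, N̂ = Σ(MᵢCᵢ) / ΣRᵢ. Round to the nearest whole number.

N ≈ 3036

Σ MᵢCᵢ = 0·196 + 196·720 + 871·821 = 0 + 141120 + 715091 = 856211
Σ Rᵢ = 0 + 45 + 237 = 282
N̂ = 856211 / 282 ≈ 3036.2 → 3036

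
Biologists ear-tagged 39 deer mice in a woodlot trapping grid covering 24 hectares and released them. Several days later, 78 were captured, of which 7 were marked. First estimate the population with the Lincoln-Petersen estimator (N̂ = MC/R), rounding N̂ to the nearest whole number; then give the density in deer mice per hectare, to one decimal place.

N̂ = 39·78/7 = 3042/7 ≈ 434.6 → 435
Density = N̂ / area = 435 / 24 ≈ 18.12 → 18.1 per hectare

density ≈ 18.1 deer mice per hectare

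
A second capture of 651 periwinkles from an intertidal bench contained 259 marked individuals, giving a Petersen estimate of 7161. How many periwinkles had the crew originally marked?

M = 2849

From N = M·C/R: M = N·R / C = 7161·259 / 651 = 1854699 / 651 = 2849.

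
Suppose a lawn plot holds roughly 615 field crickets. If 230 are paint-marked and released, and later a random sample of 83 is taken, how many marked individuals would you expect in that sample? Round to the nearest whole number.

expected recaptures ≈ 31

The marked fraction of the population is 230/615, so in a sample of 83 expect C·(M/N) marked.
E[R] = 230 × 83 / 615 = 19090 / 615 ≈ 31.0 → 31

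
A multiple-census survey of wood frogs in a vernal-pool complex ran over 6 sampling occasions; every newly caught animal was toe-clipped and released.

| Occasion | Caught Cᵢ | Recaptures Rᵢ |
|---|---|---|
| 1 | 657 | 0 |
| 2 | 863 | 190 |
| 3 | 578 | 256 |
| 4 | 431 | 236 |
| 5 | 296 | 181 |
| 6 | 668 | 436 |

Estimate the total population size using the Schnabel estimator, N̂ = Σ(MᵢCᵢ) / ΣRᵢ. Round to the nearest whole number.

N ≈ 3006

Marked at large before each occasion: Mᵢ = Σⱼ<ᵢ (Cⱼ − Rⱼ) → M1=0, M2=657, M3=1330, M4=1652, M5=1847, M6=1962
Σ MᵢCᵢ = 0·657 + 657·863 + 1330·578 + 1652·431 + 1847·296 + 1962·668 = 0 + 566991 + 768740 + 712012 + 546712 + 1310616 = 3905071
Σ Rᵢ = 0 + 190 + 256 + 236 + 181 + 436 = 1299
N̂ = 3905071 / 1299 ≈ 3006.2 → 3006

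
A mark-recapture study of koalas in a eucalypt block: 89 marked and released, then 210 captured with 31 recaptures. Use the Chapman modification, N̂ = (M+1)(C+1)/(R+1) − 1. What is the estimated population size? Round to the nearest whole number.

N ≈ 592

N̂ = (89+1)(210+1)/(31+1) − 1 = 90·211/32 − 1
= 18990/32 − 1 ≈ 593.4 − 1 ≈ 592.4 → 592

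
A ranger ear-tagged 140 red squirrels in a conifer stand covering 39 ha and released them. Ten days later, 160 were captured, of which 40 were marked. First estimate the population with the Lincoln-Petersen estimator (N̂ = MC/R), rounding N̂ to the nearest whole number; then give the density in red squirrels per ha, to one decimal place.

density ≈ 14.4 red squirrels per ha

N̂ = 140·160/40 = 22400/40 = 560
Density = N̂ / area = 560 / 39 ≈ 14.36 → 14.4 per ha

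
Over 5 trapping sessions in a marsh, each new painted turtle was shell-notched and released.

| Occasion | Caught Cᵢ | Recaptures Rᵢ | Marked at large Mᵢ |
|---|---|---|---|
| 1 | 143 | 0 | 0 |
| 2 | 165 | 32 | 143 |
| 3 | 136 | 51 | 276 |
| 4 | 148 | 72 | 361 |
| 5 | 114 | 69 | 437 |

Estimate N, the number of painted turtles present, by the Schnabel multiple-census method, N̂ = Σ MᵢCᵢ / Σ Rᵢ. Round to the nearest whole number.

N ≈ 734

Σ MᵢCᵢ = 0·143 + 143·165 + 276·136 + 361·148 + 437·114 = 0 + 23595 + 37536 + 53428 + 49818 = 164377
Σ Rᵢ = 0 + 32 + 51 + 72 + 69 = 224
N̂ = 164377 / 224 ≈ 733.8 → 734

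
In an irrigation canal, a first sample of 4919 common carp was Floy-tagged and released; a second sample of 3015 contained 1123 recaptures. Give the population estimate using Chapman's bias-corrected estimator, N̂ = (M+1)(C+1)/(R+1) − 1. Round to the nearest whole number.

N ≈ 13,201

N̂ = (4919+1)(3015+1)/(1123+1) − 1 = 4920·3016/1124 − 1
= 14838720/1124 − 1 ≈ 13201.7 − 1 ≈ 13200.7 → 13201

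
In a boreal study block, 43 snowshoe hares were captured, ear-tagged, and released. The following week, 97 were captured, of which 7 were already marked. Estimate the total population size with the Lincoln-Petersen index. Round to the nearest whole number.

N = (43 × 97) / 7 = 4171 / 7 ≈ 595.9 → 596

N ≈ 596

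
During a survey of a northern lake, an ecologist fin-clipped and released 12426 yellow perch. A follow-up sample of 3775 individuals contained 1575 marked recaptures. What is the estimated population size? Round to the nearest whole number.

Lincoln-Petersen assumes M/N = R/C, so N = M·C / R.
N = (12426 × 3775) / 1575 = 46908150 / 1575 ≈ 29783.0 → 29783

N ≈ 29,783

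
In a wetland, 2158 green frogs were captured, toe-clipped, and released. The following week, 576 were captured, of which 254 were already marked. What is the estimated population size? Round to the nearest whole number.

N ≈ 4894

Lincoln-Petersen assumes M/N = R/C, so N = M·C / R.
N = (2158 × 576) / 254 = 1243008 / 254 ≈ 4893.7 → 4894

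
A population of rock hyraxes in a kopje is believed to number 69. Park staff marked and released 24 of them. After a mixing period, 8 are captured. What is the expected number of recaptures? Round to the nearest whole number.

The marked fraction of the population is 24/69, so in a sample of 8 expect C·(M/N) marked.
E[R] = 24 × 8 / 69 = 192 / 69 ≈ 2.8 → 3

expected recaptures ≈ 3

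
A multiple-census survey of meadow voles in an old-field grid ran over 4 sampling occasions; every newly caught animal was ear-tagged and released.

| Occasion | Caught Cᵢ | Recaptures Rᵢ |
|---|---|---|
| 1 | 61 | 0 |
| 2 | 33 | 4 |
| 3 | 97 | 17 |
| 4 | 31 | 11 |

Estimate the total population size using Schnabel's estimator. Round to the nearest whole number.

N ≈ 500

Marked at large before each occasion: Mᵢ = Σⱼ<ᵢ (Cⱼ − Rⱼ) → M1=0, M2=61, M3=90, M4=170
Σ MᵢCᵢ = 0·61 + 61·33 + 90·97 + 170·31 = 0 + 2013 + 8730 + 5270 = 16013
Σ Rᵢ = 0 + 4 + 17 + 11 = 32
N̂ = 16013 / 32 ≈ 500.4 → 500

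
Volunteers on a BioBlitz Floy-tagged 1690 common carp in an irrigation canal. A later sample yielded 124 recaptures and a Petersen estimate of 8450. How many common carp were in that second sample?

C = 620

From N = M·C/R: C = N·R / M = 8450·124 / 1690 = 1047800 / 1690 = 620.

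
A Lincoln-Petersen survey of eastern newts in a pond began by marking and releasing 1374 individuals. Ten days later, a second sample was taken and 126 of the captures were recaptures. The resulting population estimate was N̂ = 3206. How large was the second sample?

C = 294

From N = M·C/R: C = N·R / M = 3206·126 / 1374 = 403956 / 1374 = 294.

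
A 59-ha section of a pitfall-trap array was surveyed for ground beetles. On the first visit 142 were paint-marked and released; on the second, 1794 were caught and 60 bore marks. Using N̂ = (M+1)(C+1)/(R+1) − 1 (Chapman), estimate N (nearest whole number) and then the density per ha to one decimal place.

density ≈ 71.3 ground beetles per ha

N̂ = 143·1795/61 − 1 = 256685/61 − 1 ≈ 4207.0 → 4207
Density = N̂ / area = 4207 / 59 ≈ 71.31 → 71.3 per ha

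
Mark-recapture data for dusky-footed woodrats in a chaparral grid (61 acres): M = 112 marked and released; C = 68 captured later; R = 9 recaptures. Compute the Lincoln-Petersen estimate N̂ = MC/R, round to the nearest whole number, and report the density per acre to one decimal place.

density ≈ 13.9 dusky-footed woodrats per acre

N̂ = 112·68/9 = 7616/9 ≈ 846.2 → 846
Density = N̂ / area = 846 / 61 ≈ 13.87 → 13.9 per acre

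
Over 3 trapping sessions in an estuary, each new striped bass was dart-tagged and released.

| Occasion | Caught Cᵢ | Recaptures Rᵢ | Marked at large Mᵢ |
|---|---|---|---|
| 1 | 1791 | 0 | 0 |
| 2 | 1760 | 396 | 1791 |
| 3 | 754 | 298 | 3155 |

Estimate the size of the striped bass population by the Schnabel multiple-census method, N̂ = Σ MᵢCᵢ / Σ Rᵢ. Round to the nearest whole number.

Σ MᵢCᵢ = 0·1791 + 1791·1760 + 3155·754 = 0 + 3152160 + 2378870 = 5531030
Σ Rᵢ = 0 + 396 + 298 = 694
N̂ = 5531030 / 694 ≈ 7969.8 → 7970

N ≈ 7970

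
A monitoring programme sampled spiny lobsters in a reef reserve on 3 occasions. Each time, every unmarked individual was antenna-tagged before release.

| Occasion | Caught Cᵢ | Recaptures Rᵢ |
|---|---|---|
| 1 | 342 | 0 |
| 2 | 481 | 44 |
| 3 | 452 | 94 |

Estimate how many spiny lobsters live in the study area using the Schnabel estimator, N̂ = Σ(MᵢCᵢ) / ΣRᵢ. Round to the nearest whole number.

N ≈ 3744

Marked at large before each occasion: Mᵢ = Σⱼ<ᵢ (Cⱼ − Rⱼ) → M1=0, M2=342, M3=779
Σ MᵢCᵢ = 0·342 + 342·481 + 779·452 = 0 + 164502 + 352108 = 516610
Σ Rᵢ = 0 + 44 + 94 = 138
N̂ = 516610 / 138 ≈ 3743.6 → 3744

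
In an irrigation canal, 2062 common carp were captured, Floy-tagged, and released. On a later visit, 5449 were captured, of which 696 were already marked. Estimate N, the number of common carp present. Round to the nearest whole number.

N ≈ 16,143

N = (2062 × 5449) / 696 = 11235838 / 696 ≈ 16143.4 → 16143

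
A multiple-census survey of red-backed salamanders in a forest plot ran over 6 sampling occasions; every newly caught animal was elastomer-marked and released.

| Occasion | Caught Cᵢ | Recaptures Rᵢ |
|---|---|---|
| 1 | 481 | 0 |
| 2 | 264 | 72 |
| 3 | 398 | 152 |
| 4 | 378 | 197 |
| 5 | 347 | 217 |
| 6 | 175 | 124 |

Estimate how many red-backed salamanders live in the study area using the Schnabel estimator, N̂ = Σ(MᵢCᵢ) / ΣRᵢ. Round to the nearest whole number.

Marked at large before each occasion: Mᵢ = Σⱼ<ᵢ (Cⱼ − Rⱼ) → M1=0, M2=481, M3=673, M4=919, M5=1100, M6=1230
Σ MᵢCᵢ = 0·481 + 481·264 + 673·398 + 919·378 + 1100·347 + 1230·175 = 0 + 126984 + 267854 + 347382 + 381700 + 215250 = 1339170
Σ Rᵢ = 0 + 72 + 152 + 197 + 217 + 124 = 762
N̂ = 1339170 / 762 ≈ 1757.4 → 1757

N ≈ 1757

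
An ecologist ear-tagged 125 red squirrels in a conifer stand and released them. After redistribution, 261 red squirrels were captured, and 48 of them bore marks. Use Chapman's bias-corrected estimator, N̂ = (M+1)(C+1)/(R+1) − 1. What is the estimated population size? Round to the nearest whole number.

N ≈ 673

N̂ = (125+1)(261+1)/(48+1) − 1 = 126·262/49 − 1
= 33012/49 − 1 ≈ 673.7 − 1 ≈ 672.7 → 673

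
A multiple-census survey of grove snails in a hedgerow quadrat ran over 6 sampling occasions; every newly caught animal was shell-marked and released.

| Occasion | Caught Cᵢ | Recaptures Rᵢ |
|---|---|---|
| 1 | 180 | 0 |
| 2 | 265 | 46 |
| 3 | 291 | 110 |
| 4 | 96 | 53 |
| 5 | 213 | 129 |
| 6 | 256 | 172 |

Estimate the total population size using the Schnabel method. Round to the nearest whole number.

Marked at large before each occasion: Mᵢ = Σⱼ<ᵢ (Cⱼ − Rⱼ) → M1=0, M2=180, M3=399, M4=580, M5=623, M6=707
Σ MᵢCᵢ = 0·180 + 180·265 + 399·291 + 580·96 + 623·213 + 707·256 = 0 + 47700 + 116109 + 55680 + 132699 + 180992 = 533180
Σ Rᵢ = 0 + 46 + 110 + 53 + 129 + 172 = 510
N̂ = 533180 / 510 ≈ 1045.45 → 1045

N ≈ 1045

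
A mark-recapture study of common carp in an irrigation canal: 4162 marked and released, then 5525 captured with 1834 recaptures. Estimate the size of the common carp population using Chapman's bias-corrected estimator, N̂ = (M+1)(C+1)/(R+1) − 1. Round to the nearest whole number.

N̂ = (4162+1)(5525+1)/(1834+1) − 1 = 4163·5526/1835 − 1
= 23004738/1835 − 1 ≈ 12536.6 − 1 ≈ 12535.6 → 12536

N ≈ 12,536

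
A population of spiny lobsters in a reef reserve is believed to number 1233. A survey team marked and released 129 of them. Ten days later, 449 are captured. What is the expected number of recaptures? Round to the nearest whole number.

expected recaptures ≈ 47

The marked fraction of the population is 129/1233, so in a sample of 449 expect C·(M/N) marked.
E[R] = 129 × 449 / 1233 = 57921 / 1233 ≈ 47.0 → 47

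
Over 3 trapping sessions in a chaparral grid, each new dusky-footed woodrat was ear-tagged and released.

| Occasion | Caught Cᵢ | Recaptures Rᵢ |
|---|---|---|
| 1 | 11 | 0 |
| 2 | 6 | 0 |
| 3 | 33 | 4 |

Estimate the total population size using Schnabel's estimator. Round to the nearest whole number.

Marked at large before each occasion: Mᵢ = Σⱼ<ᵢ (Cⱼ − Rⱼ) → M1=0, M2=11, M3=17
Σ MᵢCᵢ = 0·11 + 11·6 + 17·33 = 0 + 66 + 561 = 627
Σ Rᵢ = 0 + 0 + 4 = 4
N̂ = 627 / 4 ≈ 156.8 → 157

N ≈ 157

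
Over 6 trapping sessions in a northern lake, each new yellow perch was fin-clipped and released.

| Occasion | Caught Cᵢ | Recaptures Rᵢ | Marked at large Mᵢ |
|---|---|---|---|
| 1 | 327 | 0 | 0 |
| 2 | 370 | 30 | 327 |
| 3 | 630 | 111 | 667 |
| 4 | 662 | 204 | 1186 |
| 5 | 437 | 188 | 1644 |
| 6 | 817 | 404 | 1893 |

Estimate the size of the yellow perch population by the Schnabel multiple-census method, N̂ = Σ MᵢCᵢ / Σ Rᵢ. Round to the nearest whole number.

Σ MᵢCᵢ = 0·327 + 327·370 + 667·630 + 1186·662 + 1644·437 + 1893·817 = 0 + 120990 + 420210 + 785132 + 718428 + 1546581 = 3591341
Σ Rᵢ = 0 + 30 + 111 + 204 + 188 + 404 = 937
N̂ = 3591341 / 937 ≈ 3832.8 → 3833

N ≈ 3833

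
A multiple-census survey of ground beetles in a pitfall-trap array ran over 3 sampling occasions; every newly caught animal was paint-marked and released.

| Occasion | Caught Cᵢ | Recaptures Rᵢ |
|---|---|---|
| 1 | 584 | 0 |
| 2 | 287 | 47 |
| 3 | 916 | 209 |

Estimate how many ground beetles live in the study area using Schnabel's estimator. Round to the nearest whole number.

N ≈ 3603

Marked at large before each occasion: Mᵢ = Σⱼ<ᵢ (Cⱼ − Rⱼ) → M1=0, M2=584, M3=824
Σ MᵢCᵢ = 0·584 + 584·287 + 824·916 = 0 + 167608 + 754784 = 922392
Σ Rᵢ = 0 + 47 + 209 = 256
N̂ = 922392 / 256 ≈ 3603.1 → 3603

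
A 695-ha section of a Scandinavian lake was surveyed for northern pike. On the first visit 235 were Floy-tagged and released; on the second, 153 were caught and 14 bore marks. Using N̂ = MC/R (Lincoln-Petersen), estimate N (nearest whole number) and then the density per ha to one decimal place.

density ≈ 3.7 northern pike per ha

N̂ = 235·153/14 = 35955/14 ≈ 2568.2 → 2568
Density = N̂ / area = 2568 / 695 ≈ 3.69 → 3.7 per ha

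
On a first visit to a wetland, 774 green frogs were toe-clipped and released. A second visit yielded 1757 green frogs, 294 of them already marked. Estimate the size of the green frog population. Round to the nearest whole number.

N = (774 × 1757) / 294 = 1359918 / 294 ≈ 4625.6 → 4626

N ≈ 4626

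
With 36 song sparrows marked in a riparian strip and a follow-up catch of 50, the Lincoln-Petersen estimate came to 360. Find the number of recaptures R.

From N = M·C/R: R = M·C / N = 36·50 / 360 = 1800 / 360 = 5.

R = 5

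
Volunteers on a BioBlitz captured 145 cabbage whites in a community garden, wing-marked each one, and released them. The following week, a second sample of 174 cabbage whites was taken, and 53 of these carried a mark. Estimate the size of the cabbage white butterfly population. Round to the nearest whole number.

N ≈ 476

If marked individuals mix randomly, R/C ≈ M/N, giving N ≈ M·C/R.
N = (145 × 174) / 53 = 25230 / 53 ≈ 476.0 → 476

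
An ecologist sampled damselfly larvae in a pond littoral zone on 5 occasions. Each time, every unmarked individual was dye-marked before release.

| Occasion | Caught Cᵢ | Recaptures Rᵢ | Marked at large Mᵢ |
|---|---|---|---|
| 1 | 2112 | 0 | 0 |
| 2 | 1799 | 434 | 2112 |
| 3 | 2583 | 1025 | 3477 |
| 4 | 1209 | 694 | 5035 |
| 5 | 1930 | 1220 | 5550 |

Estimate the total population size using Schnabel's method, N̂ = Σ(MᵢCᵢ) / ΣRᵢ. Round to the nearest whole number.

N ≈ 8769

Σ MᵢCᵢ = 0·2112 + 2112·1799 + 3477·2583 + 5035·1209 + 5550·1930 = 0 + 3799488 + 8981091 + 6087315 + 10711500 = 29579394
Σ Rᵢ = 0 + 434 + 1025 + 694 + 1220 = 3373
N̂ = 29579394 / 3373 ≈ 8769.46 → 8769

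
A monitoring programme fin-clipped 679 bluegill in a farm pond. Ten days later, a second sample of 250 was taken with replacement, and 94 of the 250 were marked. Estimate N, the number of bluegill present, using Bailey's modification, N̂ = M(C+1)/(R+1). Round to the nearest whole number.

N̂ = 679·(250+1)/(94+1) = 679·251/95 = 170429/95 ≈ 1794.0 → 1794

N ≈ 1794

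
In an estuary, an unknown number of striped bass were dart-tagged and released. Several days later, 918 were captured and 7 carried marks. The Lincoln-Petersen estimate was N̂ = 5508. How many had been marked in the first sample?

From N = M·C/R: M = N·R / C = 5508·7 / 918 = 38556 / 918 = 42.

M = 42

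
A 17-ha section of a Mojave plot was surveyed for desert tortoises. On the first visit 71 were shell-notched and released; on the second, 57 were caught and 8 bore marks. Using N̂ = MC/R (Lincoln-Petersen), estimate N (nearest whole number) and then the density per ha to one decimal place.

density ≈ 29.8 desert tortoises per ha

N̂ = 71·57/8 = 4047/8 ≈ 505.9 → 506
Density = N̂ / area = 506 / 17 ≈ 29.76 → 29.8 per ha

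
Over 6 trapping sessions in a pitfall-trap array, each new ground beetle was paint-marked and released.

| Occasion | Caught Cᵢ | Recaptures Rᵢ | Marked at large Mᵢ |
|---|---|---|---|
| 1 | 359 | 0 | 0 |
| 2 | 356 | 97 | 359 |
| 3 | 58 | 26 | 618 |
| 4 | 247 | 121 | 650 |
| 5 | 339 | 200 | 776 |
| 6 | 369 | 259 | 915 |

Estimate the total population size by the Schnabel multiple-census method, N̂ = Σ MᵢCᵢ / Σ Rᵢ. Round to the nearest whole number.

Σ MᵢCᵢ = 0·359 + 359·356 + 618·58 + 650·247 + 776·339 + 915·369 = 0 + 127804 + 35844 + 160550 + 263064 + 337635 = 924897
Σ Rᵢ = 0 + 97 + 26 + 121 + 200 + 259 = 703
N̂ = 924897 / 703 ≈ 1315.6 → 1316

N ≈ 1316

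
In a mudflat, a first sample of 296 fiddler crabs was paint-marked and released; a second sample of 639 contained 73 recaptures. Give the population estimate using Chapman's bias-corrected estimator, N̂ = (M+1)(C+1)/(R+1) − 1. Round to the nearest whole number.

N̂ = (296+1)(639+1)/(73+1) − 1 = 297·640/74 − 1
= 190080/74 − 1 ≈ 2568.6 − 1 ≈ 2567.6 → 2568

N ≈ 2568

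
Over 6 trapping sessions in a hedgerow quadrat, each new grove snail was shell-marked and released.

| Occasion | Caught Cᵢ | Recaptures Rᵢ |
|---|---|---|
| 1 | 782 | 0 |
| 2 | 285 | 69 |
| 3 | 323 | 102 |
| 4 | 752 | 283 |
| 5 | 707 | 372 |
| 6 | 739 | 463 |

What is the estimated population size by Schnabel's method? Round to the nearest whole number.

Marked at large before each occasion: Mᵢ = Σⱼ<ᵢ (Cⱼ − Rⱼ) → M1=0, M2=782, M3=998, M4=1219, M5=1688, M6=2023
Σ MᵢCᵢ = 0·782 + 782·285 + 998·323 + 1219·752 + 1688·707 + 2023·739 = 0 + 222870 + 322354 + 916688 + 1193416 + 1494997 = 4150325
Σ Rᵢ = 0 + 69 + 102 + 283 + 372 + 463 = 1289
N̂ = 4150325 / 1289 ≈ 3219.8 → 3220

N ≈ 3220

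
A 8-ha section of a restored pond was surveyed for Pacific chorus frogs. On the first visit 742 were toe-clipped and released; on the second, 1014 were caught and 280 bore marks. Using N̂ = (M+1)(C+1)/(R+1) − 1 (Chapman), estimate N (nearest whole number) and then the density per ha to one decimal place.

N̂ = 743·1015/281 − 1 = 754145/281 − 1 ≈ 2682.8 → 2683
Density = N̂ / area = 2683 / 8 ≈ 335.38 → 335.4 per ha

density ≈ 335.4 Pacific chorus frogs per ha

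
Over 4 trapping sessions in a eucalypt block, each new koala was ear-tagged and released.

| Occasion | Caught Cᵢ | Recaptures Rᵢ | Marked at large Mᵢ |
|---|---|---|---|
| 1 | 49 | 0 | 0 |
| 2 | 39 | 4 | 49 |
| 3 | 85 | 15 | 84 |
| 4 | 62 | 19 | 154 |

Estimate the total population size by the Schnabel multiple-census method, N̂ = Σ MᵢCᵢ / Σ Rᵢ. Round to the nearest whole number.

N ≈ 489

Σ MᵢCᵢ = 0·49 + 49·39 + 84·85 + 154·62 = 0 + 1911 + 7140 + 9548 = 18599
Σ Rᵢ = 0 + 4 + 15 + 19 = 38
N̂ = 18599 / 38 ≈ 489.4 → 489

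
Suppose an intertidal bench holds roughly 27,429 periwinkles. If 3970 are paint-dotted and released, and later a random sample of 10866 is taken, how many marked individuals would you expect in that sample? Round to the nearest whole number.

expected recaptures ≈ 1573

Expected recaptures E[R] = M·C / N.
E[R] = 3970 × 10866 / 27429 = 43138020 / 27429 ≈ 1572.7 → 1573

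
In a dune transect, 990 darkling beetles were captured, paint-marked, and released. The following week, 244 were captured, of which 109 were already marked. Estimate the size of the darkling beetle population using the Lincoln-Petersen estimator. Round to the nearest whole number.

Lincoln-Petersen assumes M/N = R/C, so N = M·C / R.
N = (990 × 244) / 109 = 241560 / 109 ≈ 2216.1 → 2216

N ≈ 2216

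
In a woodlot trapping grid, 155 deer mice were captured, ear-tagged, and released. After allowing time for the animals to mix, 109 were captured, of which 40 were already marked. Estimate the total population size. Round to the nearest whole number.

N ≈ 422

N = (155 × 109) / 40 = 16895 / 40 ≈ 422.4 → 422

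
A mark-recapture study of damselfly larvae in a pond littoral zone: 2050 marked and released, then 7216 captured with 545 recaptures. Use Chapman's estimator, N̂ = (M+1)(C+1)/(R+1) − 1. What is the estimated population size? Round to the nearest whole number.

N ≈ 27,109

N̂ = (2050+1)(7216+1)/(545+1) − 1 = 2051·7217/546 − 1
= 14802067/546 − 1 ≈ 27110.0 − 1 ≈ 27109.0 → 27109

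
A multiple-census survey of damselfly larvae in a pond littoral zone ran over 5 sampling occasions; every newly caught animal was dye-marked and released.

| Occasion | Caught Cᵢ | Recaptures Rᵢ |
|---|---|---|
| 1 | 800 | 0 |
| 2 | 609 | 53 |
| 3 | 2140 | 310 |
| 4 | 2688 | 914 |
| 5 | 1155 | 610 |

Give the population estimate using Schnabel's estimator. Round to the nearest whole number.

N ≈ 9370

Marked at large before each occasion: Mᵢ = Σⱼ<ᵢ (Cⱼ − Rⱼ) → M1=0, M2=800, M3=1356, M4=3186, M5=4960
Σ MᵢCᵢ = 0·800 + 800·609 + 1356·2140 + 3186·2688 + 4960·1155 = 0 + 487200 + 2901840 + 8563968 + 5728800 = 17681808
Σ Rᵢ = 0 + 53 + 310 + 914 + 610 = 1887
N̂ = 17681808 / 1887 ≈ 9370.3 → 9370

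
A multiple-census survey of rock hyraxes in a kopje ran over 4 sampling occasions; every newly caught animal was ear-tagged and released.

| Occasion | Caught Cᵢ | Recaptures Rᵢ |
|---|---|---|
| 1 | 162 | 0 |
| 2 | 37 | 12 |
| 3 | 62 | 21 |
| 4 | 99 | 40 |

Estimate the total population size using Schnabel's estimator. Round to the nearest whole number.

Marked at large before each occasion: Mᵢ = Σⱼ<ᵢ (Cⱼ − Rⱼ) → M1=0, M2=162, M3=187, M4=228
Σ MᵢCᵢ = 0·162 + 162·37 + 187·62 + 228·99 = 0 + 5994 + 11594 + 22572 = 40160
Σ Rᵢ = 0 + 12 + 21 + 40 = 73
N̂ = 40160 / 73 ≈ 550.1 → 550

N ≈ 550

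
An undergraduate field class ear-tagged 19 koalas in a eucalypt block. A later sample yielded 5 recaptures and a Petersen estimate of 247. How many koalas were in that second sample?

From N = M·C/R: C = N·R / M = 247·5 / 19 = 1235 / 19 = 65.

C = 65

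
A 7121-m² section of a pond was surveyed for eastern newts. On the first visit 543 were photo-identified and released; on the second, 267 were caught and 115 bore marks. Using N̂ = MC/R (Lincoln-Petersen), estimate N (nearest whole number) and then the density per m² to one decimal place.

N̂ = 543·267/115 = 144981/115 ≈ 1260.7 → 1261
Density = N̂ / area = 1261 / 7121 ≈ 0.18 → 0.2 per m²

density ≈ 0.2 eastern newts per m²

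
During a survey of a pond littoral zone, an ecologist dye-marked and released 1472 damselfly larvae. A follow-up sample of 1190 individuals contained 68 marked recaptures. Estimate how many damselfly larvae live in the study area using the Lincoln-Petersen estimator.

N = 25,760

If marked individuals mix randomly, R/C ≈ M/N, giving N ≈ M·C/R.
N = (1472 × 1190) / 68 = 1751680 / 68 = 25760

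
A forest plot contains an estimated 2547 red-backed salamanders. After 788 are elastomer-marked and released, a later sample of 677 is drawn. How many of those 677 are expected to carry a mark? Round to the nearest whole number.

expected recaptures ≈ 209

Expected recaptures E[R] = M·C / N.
E[R] = 788 × 677 / 2547 = 533476 / 2547 ≈ 209.45 → 209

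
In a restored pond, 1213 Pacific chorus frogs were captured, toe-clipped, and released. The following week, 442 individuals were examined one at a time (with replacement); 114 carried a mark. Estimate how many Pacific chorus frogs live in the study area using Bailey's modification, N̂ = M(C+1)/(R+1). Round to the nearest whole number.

N ≈ 4673

N̂ = 1213·(442+1)/(114+1) = 1213·443/115 = 537359/115 ≈ 4672.7 → 4673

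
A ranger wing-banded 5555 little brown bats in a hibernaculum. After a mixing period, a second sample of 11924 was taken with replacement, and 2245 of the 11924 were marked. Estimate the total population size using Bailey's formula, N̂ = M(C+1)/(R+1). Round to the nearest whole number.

N̂ = 5555·(11924+1)/(2245+1) = 5555·11925/2246 = 66243375/2246 ≈ 29493.9 → 29494

N ≈ 29,494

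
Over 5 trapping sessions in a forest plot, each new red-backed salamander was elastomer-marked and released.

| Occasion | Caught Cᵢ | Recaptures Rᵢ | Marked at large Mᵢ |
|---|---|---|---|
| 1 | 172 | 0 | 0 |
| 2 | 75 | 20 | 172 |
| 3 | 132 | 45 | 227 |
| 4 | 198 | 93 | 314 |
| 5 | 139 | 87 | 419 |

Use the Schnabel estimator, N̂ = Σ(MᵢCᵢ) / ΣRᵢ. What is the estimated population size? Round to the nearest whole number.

Σ MᵢCᵢ = 0·172 + 172·75 + 227·132 + 314·198 + 419·139 = 0 + 12900 + 29964 + 62172 + 58241 = 163277
Σ Rᵢ = 0 + 20 + 45 + 93 + 87 = 245
N̂ = 163277 / 245 ≈ 666.4 → 666

N ≈ 666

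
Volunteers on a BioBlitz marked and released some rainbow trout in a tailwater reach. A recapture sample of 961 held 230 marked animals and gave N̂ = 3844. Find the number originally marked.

From N = M·C/R: M = N·R / C = 3844·230 / 961 = 884120 / 961 = 920.

M = 920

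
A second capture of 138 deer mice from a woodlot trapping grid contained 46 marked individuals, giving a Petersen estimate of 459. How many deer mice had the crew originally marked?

From N = M·C/R: M = N·R / C = 459·46 / 138 = 21114 / 138 = 153.

M = 153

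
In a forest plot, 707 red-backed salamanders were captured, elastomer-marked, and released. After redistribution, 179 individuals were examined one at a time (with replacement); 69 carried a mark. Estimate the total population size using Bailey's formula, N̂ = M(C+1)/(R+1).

N = 1818

N̂ = 707·(179+1)/(69+1) = 707·180/70 = 127260/70 = 1818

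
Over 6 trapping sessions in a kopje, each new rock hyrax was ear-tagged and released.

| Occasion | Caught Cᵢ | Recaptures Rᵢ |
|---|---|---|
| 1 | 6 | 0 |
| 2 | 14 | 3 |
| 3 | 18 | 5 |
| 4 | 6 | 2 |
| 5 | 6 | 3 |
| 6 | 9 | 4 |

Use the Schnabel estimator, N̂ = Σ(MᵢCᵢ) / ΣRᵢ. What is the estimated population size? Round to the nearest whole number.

N ≈ 65

Marked at large before each occasion: Mᵢ = Σⱼ<ᵢ (Cⱼ − Rⱼ) → M1=0, M2=6, M3=17, M4=30, M5=34, M6=37
Σ MᵢCᵢ = 0·6 + 6·14 + 17·18 + 30·6 + 34·6 + 37·9 = 0 + 84 + 306 + 180 + 204 + 333 = 1107
Σ Rᵢ = 0 + 3 + 5 + 2 + 3 + 4 = 17
N̂ = 1107 / 17 ≈ 65.1 → 65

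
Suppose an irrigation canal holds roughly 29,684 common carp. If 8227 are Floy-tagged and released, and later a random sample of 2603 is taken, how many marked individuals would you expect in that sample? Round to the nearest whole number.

expected recaptures ≈ 721

Expected recaptures E[R] = M·C / N.
E[R] = 8227 × 2603 / 29684 = 21414881 / 29684 ≈ 721.4 → 721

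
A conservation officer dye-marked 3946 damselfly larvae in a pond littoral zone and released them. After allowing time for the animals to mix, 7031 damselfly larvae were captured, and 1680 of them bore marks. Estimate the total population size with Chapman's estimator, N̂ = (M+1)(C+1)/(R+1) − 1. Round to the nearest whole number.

N ≈ 16,510

N̂ = (3946+1)(7031+1)/(1680+1) − 1 = 3947·7032/1681 − 1
= 27755304/1681 − 1 ≈ 16511.2 − 1 ≈ 16510.2 → 16510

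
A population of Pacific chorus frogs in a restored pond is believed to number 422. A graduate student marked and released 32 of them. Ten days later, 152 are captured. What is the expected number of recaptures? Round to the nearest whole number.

The marked fraction of the population is 32/422, so in a sample of 152 expect C·(M/N) marked.
E[R] = 32 × 152 / 422 = 4864 / 422 ≈ 11.5 → 12

expected recaptures ≈ 12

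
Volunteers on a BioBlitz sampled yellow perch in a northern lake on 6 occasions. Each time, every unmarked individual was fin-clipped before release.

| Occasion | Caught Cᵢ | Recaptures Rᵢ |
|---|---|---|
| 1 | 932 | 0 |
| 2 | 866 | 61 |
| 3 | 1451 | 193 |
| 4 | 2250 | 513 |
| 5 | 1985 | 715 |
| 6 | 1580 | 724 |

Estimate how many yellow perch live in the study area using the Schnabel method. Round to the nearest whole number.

N ≈ 13,120

Marked at large before each occasion: Mᵢ = Σⱼ<ᵢ (Cⱼ − Rⱼ) → M1=0, M2=932, M3=1737, M4=2995, M5=4732, M6=6002
Σ MᵢCᵢ = 0·932 + 932·866 + 1737·1451 + 2995·2250 + 4732·1985 + 6002·1580 = 0 + 807112 + 2520387 + 6738750 + 9393020 + 9483160 = 28942429
Σ Rᵢ = 0 + 61 + 193 + 513 + 715 + 724 = 2206
N̂ = 28942429 / 2206 ≈ 13119.9 → 13120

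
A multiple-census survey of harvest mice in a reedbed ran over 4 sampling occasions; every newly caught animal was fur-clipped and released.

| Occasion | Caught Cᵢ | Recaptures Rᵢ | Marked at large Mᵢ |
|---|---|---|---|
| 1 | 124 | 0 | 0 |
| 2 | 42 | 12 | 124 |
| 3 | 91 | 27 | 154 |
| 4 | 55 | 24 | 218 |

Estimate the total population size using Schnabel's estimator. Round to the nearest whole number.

Σ MᵢCᵢ = 0·124 + 124·42 + 154·91 + 218·55 = 0 + 5208 + 14014 + 11990 = 31212
Σ Rᵢ = 0 + 12 + 27 + 24 = 63
N̂ = 31212 / 63 ≈ 495.4 → 495

N ≈ 495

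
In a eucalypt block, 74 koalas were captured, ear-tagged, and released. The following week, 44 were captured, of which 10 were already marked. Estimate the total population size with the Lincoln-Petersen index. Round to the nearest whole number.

N = (74 × 44) / 10 = 3256 / 10 ≈ 325.6 → 326

N ≈ 326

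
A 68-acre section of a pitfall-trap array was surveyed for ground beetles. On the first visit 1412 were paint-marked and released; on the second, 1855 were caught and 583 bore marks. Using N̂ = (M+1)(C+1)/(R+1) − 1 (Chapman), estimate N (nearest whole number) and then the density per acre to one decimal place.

N̂ = 1413·1856/584 − 1 = 2622528/584 − 1 ≈ 4489.6 → 4490
Density = N̂ / area = 4490 / 68 ≈ 66.03 → 66.0 per acre

density ≈ 66.0 ground beetles per acre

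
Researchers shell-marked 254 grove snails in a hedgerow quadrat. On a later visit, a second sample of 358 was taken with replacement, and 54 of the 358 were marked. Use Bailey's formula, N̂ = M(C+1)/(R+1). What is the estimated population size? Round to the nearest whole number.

N̂ = 254·(358+1)/(54+1) = 254·359/55 = 91186/55 ≈ 1657.9 → 1658

N ≈ 1658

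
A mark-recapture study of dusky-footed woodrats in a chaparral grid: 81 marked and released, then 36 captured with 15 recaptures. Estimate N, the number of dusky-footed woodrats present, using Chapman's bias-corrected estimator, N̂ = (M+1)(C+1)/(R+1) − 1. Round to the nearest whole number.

N ≈ 189

N̂ = (81+1)(36+1)/(15+1) − 1 = 82·37/16 − 1
= 3034/16 − 1 ≈ 189.6 − 1 ≈ 188.6 → 189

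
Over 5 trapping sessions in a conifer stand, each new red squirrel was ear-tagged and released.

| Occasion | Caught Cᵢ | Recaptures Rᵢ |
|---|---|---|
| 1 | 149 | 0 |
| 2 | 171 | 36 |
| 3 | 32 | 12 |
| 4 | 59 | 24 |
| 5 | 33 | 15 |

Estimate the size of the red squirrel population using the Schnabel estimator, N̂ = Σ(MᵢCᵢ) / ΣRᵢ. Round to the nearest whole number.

N ≈ 732

Marked at large before each occasion: Mᵢ = Σⱼ<ᵢ (Cⱼ − Rⱼ) → M1=0, M2=149, M3=284, M4=304, M5=339
Σ MᵢCᵢ = 0·149 + 149·171 + 284·32 + 304·59 + 339·33 = 0 + 25479 + 9088 + 17936 + 11187 = 63690
Σ Rᵢ = 0 + 36 + 12 + 24 + 15 = 87
N̂ = 63690 / 87 ≈ 732.1 → 732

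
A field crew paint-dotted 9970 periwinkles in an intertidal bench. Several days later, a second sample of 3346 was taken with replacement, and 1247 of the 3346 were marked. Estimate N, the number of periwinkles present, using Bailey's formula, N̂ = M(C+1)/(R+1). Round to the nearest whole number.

N̂ = 9970·(3346+1)/(1247+1) = 9970·3347/1248 = 33369590/1248 ≈ 26738.45 → 26738

N ≈ 26,738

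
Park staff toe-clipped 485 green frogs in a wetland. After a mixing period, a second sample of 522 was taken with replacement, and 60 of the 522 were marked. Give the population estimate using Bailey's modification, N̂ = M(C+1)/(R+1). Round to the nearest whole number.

N̂ = 485·(522+1)/(60+1) = 485·523/61 = 253655/61 ≈ 4158.3 → 4158

N ≈ 4158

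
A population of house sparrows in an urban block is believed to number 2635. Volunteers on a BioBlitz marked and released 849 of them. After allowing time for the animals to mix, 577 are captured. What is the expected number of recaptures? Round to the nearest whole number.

Expected recaptures E[R] = M·C / N.
E[R] = 849 × 577 / 2635 = 489873 / 2635 ≈ 185.9 → 186

expected recaptures ≈ 186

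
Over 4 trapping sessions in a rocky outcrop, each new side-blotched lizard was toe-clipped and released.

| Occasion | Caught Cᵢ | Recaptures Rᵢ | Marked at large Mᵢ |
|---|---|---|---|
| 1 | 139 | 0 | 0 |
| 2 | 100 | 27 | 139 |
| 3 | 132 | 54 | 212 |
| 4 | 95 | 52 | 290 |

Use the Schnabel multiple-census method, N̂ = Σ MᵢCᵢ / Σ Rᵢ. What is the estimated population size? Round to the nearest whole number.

Σ MᵢCᵢ = 0·139 + 139·100 + 212·132 + 290·95 = 0 + 13900 + 27984 + 27550 = 69434
Σ Rᵢ = 0 + 27 + 54 + 52 = 133
N̂ = 69434 / 133 ≈ 522.1 → 522

N ≈ 522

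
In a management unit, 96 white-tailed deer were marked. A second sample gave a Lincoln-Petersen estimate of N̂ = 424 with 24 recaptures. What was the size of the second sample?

C = 106

From N = M·C/R: C = N·R / M = 424·24 / 96 = 10176 / 96 = 106.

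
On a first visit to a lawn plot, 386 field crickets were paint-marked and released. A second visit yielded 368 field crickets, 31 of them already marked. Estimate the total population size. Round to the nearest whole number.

The marked fraction in the recapture sample should equal the marked fraction in the population: 31/368 = 386/N.
N = (386 × 368) / 31 = 142048 / 31 ≈ 4582.2 → 4582

N ≈ 4582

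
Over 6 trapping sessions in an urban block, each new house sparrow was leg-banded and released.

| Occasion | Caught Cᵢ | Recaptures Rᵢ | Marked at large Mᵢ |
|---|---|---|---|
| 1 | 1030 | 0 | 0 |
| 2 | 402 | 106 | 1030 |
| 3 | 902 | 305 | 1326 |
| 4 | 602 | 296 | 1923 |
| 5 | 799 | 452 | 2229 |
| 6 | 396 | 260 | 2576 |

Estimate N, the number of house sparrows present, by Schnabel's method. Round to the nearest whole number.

N ≈ 3924

Σ MᵢCᵢ = 0·1030 + 1030·402 + 1326·902 + 1923·602 + 2229·799 + 2576·396 = 0 + 414060 + 1196052 + 1157646 + 1780971 + 1020096 = 5568825
Σ Rᵢ = 0 + 106 + 305 + 296 + 452 + 260 = 1419
N̂ = 5568825 / 1419 ≈ 3924.47 → 3924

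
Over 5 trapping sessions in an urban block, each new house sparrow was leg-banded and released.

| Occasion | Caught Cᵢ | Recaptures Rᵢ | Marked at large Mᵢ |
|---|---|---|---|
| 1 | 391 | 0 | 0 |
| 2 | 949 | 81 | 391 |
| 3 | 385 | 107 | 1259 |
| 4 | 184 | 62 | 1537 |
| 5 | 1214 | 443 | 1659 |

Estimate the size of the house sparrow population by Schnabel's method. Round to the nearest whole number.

N ≈ 4549

Σ MᵢCᵢ = 0·391 + 391·949 + 1259·385 + 1537·184 + 1659·1214 = 0 + 371059 + 484715 + 282808 + 2014026 = 3152608
Σ Rᵢ = 0 + 81 + 107 + 62 + 443 = 693
N̂ = 3152608 / 693 ≈ 4549.2 → 4549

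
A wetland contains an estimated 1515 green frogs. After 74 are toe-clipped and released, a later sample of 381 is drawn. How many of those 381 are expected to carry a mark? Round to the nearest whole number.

Expected recaptures E[R] = M·C / N.
E[R] = 74 × 381 / 1515 = 28194 / 1515 ≈ 18.6 → 19

expected recaptures ≈ 19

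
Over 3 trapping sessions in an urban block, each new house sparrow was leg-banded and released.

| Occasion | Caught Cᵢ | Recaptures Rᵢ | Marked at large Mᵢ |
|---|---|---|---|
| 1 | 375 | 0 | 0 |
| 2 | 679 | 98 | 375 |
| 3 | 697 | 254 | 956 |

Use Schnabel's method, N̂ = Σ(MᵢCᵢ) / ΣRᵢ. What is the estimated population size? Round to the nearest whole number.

Σ MᵢCᵢ = 0·375 + 375·679 + 956·697 = 0 + 254625 + 666332 = 920957
Σ Rᵢ = 0 + 98 + 254 = 352
N̂ = 920957 / 352 ≈ 2616.4 → 2616

N ≈ 2616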